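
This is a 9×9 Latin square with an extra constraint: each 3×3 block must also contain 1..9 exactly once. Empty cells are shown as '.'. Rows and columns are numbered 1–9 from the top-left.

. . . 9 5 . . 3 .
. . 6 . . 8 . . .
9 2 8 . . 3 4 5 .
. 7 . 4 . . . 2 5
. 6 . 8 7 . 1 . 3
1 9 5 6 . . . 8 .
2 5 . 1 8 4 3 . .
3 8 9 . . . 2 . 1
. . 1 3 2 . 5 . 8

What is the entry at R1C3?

4

R3C4 = 7 (sole candidate).
R3C9 = 6 (sole candidate).
R4C1 = 8 (sole candidate).
R4C3 = 3 (sole candidate).
R5C1 = 4 (sole candidate).
R5C3 = 2 (sole candidate).
R5C8 = 9 (sole candidate).
R6C5 = 3 (sole candidate).
R6C6 = 2 (sole candidate).
R6C7 = 7 (sole candidate).
R6C9 = 4 (sole candidate).
R7C3 = 7 (sole candidate).
R7C8 = 6 (sole candidate).
R7C9 = 9 (sole candidate).
R8C4 = 5 (sole candidate).
R8C5 = 6 (sole candidate).
R8C6 = 7 (sole candidate).
R8C8 = 4 (sole candidate).
R9C1 = 6 (sole candidate).
R9C2 = 4 (sole candidate).
R9C6 = 9 (sole candidate).
R9C8 = 7 (sole candidate).
R1C1 = 7 (sole candidate).
R1C2 = 1 (sole candidate).
R1C3 = 4: row 1 has {1,3,5,7,9}; col 3 has {1,2,3,5,6,7,8,9}; box has {1,2,6,7,8,9} → only 4 remains.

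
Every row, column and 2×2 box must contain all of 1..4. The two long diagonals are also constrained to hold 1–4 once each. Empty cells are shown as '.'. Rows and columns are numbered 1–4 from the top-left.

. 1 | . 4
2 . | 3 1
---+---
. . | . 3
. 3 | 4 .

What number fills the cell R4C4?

R1C1 = 3 (sole candidate).
R1C3 = 2 (sole candidate).
R2C2 = 4 (sole candidate).
R3C2 = 2 (sole candidate).
R3C3 = 1 (sole candidate).
R4C1 = 1 (sole candidate).
R4C4 = 2: row 4 has {1,3,4}; col 4 has {1,3,4}; box has {1,3,4}; main diagonal has {1,3,4} → only 2 remains.

2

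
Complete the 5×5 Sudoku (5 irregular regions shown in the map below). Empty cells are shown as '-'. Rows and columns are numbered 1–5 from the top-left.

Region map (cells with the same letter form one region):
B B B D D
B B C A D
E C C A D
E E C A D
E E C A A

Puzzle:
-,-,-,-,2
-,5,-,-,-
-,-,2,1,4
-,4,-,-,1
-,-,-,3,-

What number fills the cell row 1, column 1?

4

row 1, column 4 = 5 (sole candidate).
row 2, column 5 = 3 (sole candidate).
row 3, column 2 = 3 (sole candidate).
row 4, column 3 = 5 (sole candidate).
row 4, column 4 = 2 (sole candidate).
row 5, column 5 = 5 (sole candidate).
row 1, column 2 = 1 (sole candidate).
row 2, column 4 = 4 (sole candidate).
row 3, column 1 = 5 (sole candidate).
row 4, column 1 = 3 (sole candidate).
row 5, column 2 = 2 (sole candidate).
row 1, column 1 = 4: row 1 has {1,2,5}; col 1 has {3,5}; region has {1,5} → only 4 remains.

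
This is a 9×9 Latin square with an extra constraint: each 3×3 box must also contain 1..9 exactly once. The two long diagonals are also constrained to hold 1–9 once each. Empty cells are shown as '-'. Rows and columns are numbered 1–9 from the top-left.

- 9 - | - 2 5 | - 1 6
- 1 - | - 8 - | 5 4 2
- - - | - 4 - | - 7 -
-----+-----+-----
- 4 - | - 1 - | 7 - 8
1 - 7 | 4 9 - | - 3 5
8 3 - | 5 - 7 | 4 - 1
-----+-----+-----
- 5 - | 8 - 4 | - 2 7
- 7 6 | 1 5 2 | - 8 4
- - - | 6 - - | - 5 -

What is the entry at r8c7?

9

r2c3 = 3 (sole candidate).
r4c6 = 3 (sole candidate).
r6c5 = 6 (sole candidate).
r6c8 = 9 (sole candidate).
r7c3 = 1 (sole candidate).
r7c5 = 3 (sole candidate).
r7c7 = 6 (sole candidate).
r9c1 = 2 (sole candidate).
r9c2 = 8 (sole candidate).
r9c5 = 7 (sole candidate).
r9c6 = 9 (sole candidate).
r9c9 = 3 (sole candidate).
r1c1 = 4 (sole candidate).
r1c3 = 8 (sole candidate).
r1c7 = 3 (sole candidate).
r2c6 = 6 (sole candidate).
r3c6 = 1 (sole candidate).
r3c7 = 8 (sole candidate).
r3c9 = 9 (sole candidate).
r4c4 = 2 (sole candidate).
r4c8 = 6 (sole candidate).
r5c6 = 8 (sole candidate).
r5c7 = 2 (sole candidate).
r6c3 = 2 (sole candidate).
r7c1 = 9 (sole candidate).
r8c1 = 3 (sole candidate).
r8c7 = 9: row 8 has {1,2,3,4,5,6,7,8}; col 7 has {2,3,4,5,6,7,8}; box has {2,3,4,5,6,7,8} → only 9 remains.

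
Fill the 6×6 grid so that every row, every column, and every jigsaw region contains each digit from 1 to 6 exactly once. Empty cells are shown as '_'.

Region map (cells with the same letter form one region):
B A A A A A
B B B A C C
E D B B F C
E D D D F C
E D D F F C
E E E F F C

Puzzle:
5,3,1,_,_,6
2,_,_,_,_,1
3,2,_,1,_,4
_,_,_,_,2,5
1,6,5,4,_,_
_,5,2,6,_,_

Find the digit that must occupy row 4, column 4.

row 1, column 4 = 2 (sole candidate).
row 1, column 5 = 4 (sole candidate).
row 2, column 2 = 4 (sole candidate).
row 2, column 4 = 5 (sole candidate).
row 3, column 3 = 6 (sole candidate).
row 3, column 5 = 5 (sole candidate).
row 4, column 2 = 1 (sole candidate).
row 4, column 4 = 3: row 4 has {1,2,5}; col 4 has {1,2,4,5,6}; region has {1,2,5,6} → only 3 remains.

3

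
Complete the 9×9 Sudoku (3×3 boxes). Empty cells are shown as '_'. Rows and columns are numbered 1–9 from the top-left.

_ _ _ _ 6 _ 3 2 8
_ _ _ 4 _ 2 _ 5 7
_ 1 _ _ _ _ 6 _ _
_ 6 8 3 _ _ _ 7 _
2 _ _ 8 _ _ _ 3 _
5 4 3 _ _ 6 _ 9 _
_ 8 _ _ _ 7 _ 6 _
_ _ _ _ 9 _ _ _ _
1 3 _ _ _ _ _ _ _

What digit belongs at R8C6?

8

R2C2 = 9 (sole candidate).
R2C3 = 6 (sole candidate).
R2C7 = 1 (sole candidate).
R3C8 = 4 (sole candidate).
R3C9 = 9 (sole candidate).
R4C1 = 9 (sole candidate).
R5C2 = 7 (sole candidate).
R5C3 = 1 (sole candidate).
R7C1 = 4 (sole candidate).
R9C8 = 8 (sole candidate).
R1C1 = 7 (sole candidate).
R1C2 = 5 (sole candidate).
R1C3 = 4 (sole candidate).
R3C3 = 2 (sole candidate).
R8C1 = 6 (sole candidate).
R8C2 = 2 (sole candidate).
R8C8 = 1 (sole candidate).
R8C4 = 5 (sole candidate).
R9C6 = 4 (sole candidate).
R3C4 = 7 (sole candidate).
R8C3 = 7 (sole candidate).
R8C7 = 4 (sole candidate).
R8C9 = 3 (sole candidate).
R9C5 = 2 (sole candidate).
R9C9 = 5 (sole candidate).
R5C7 = 5 (sole candidate).
R7C4 = 1 (sole candidate).
R7C5 = 3 (sole candidate).
R7C9 = 2 (sole candidate).
R8C6 = 8: row 8 has {1,2,3,4,5,6,7,9}; col 6 has {2,4,6,7}; box has {1,2,3,4,5,7,9} → only 8 remains.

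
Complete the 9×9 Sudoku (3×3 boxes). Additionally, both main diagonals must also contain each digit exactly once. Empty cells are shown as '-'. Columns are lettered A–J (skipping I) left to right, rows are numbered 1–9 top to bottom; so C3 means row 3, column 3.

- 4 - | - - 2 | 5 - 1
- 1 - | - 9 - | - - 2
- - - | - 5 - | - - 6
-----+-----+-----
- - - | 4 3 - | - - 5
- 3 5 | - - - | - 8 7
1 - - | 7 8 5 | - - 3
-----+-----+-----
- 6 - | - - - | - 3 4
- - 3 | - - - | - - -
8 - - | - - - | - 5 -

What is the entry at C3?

8

H2 = 4 (sole candidate).
J9 = 9 (sole candidate).
J8 = 8 (sole candidate).
A2 = 5 (hidden single in row 2).
F3 = 4 (hidden single in row 3).
D3 = 1 (hidden single in row 3).
D7 = 5 (hidden single in row 7).
F7 = 8 (hidden single in row 7).
E7 = 1 (hidden single in row 7).
G8 = 1 (hidden single in row 8).
B8 = 5 (hidden single in row 8).
H4 = 1 (hidden single in row 4).
F5 = 1 (hidden single in row 5).
C9 = 1 (hidden single in row 9).
E9 = 4 (hidden single in row 9).
A8 = 4 (hidden single in row 8).
G5 = 4 (hidden single in row 5).
C6 = 4 (hidden single in row 6).
G2 = 8 (hidden single in column 7).
D1 = 8 (hidden single in column 4).
A1 = 3 (hidden single in row 1).
G3 = 3 (hidden single in row 3).
C3 = 8: in main diagonal, 8 can only go here (every other open cell in that diagonal sees an 8).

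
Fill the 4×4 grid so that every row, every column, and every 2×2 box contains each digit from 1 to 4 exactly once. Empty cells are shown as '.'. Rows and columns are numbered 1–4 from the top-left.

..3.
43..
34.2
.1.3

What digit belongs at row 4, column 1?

row 1, column 2 = 2 (sole candidate).
row 2, column 4 = 1 (sole candidate).
row 3, column 3 = 1 (sole candidate).
row 4, column 1 = 2: row 4 has {1,3}; col 1 has {3,4}; box has {1,3,4} → only 2 remains.

2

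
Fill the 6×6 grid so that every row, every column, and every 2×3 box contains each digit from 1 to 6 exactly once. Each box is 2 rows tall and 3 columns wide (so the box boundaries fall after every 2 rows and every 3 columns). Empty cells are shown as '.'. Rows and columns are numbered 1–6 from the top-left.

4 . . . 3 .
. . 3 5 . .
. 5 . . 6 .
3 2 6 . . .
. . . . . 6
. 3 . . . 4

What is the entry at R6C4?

R3C1 = 1 (sole candidate).
R3C3 = 4 (sole candidate).
R1C3 = 5 (hidden single in row 1).
R2C5 = 4 (hidden single in row 2).
R4C4 = 4 (hidden single in row 4).
R5C4 = 3 (hidden single in row 5).
R5C2 = 4 (hidden single in row 5).
R3C4 = 2 (sole candidate).
R3C6 = 3 (sole candidate).
R6C4 = 1: row 6 has {3,4}; col 4 has {2,3,4,5}; box has {3,4,6} → only 1 remains.

1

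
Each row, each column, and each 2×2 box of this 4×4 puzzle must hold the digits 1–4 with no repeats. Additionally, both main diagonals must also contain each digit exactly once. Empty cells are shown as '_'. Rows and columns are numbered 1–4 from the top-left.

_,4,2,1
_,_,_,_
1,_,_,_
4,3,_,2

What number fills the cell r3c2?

r1c1 = 3 (sole candidate).
r2c1 = 2 (sole candidate).
r2c2 = 1 (sole candidate).
r2c3 = 3 (sole candidate).
r2c4 = 4 (sole candidate).
r3c2 = 2: row 3 has {1}; col 2 has {1,3,4}; box has {1,3,4}; anti-diagonal has {1,3,4} → only 2 remains.

2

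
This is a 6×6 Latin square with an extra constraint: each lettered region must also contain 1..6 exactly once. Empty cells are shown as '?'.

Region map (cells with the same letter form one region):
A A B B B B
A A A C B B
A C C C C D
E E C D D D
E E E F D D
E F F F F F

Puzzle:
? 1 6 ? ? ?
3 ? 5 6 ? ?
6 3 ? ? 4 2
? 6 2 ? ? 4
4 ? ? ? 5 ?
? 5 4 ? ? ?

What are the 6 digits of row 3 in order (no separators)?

631542

row 1, column 1 = 2: row 1 has {1,6}; col 1 has {3,4,6}; region has {1,3,5,6} → only 2 remains.
row 1, column 5 = 3: row 1 has {1,2,6}; col 5 has {4,5}; region has {6} → only 3 remains.
row 1, column 6 = 5: row 1 has {1,2,3,6}; col 6 has {2,4}; region has {3,6} → only 5 remains.
row 2, column 2 = 4: row 2 has {3,5,6}; col 2 has {1,3,5,6}; region has {1,2,3,5,6} → only 4 remains.
row 2, column 6 = 1: row 2 has {3,4,5,6}; col 6 has {2,4,5}; region has {3,5,6} → only 1 remains.
row 3, column 3 = 1: row 3 has {2,3,4,6}; col 3 has {2,4,5,6}; region has {2,3,4,6} → only 1 remains.
row 3, column 4 = 5: row 3 has {1,2,3,4,6}; col 4 has {6}; region has {1,2,3,4,6} → only 5 remains.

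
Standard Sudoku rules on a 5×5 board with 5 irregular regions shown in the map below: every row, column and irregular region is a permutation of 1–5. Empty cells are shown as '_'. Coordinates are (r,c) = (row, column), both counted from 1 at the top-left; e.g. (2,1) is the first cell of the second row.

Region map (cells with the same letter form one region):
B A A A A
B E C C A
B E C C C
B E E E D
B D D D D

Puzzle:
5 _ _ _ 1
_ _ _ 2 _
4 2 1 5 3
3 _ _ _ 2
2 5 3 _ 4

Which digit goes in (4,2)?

1

(2,1) = 1: row 2 has {2}; col 1 has {2,3,4,5}; region has {2,3,4,5} → only 1 remains.
(2,3) = 4: row 2 has {1,2}; col 3 has {1,3}; region has {1,2,3,5} → only 4 remains.
(2,5) = 5: row 2 has {1,2,4}; col 5 has {1,2,3,4}; region has {1} → only 5 remains.
(4,3) = 5: row 4 has {2,3}; col 3 has {1,3,4}; region has {2} → only 5 remains.
(5,4) = 1: row 5 has {2,3,4,5}; col 4 has {2,5}; region has {2,3,4,5} → only 1 remains.
(1,3) = 2: row 1 has {1,5}; col 3 has {1,3,4,5}; region has {1,5} → only 2 remains.
(2,2) = 3: row 2 has {1,2,4,5}; col 2 has {2,5}; region has {2,5} → only 3 remains.
(4,4) = 4: row 4 has {2,3,5}; col 4 has {1,2,5}; region has {2,3,5} → only 4 remains.
(1,2) = 4: row 1 has {1,2,5}; col 2 has {2,3,5}; region has {1,2,5} → only 4 remains.
(1,4) = 3: row 1 has {1,2,4,5}; col 4 has {1,2,4,5}; region has {1,2,4,5} → only 3 remains.
(4,2) = 1: row 4 has {2,3,4,5}; col 2 has {2,3,4,5}; region has {2,3,4,5} → only 1 remains.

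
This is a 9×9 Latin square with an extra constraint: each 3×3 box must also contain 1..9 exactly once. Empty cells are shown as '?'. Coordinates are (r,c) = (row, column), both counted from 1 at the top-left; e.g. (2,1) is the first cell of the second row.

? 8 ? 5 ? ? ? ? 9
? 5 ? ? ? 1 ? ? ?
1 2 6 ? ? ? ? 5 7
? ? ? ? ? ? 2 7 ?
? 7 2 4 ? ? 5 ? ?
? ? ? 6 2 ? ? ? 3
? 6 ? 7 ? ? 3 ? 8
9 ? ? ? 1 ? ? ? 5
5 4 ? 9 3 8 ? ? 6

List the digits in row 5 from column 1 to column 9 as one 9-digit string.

(5,9) = 1: row 5 has {2,4,5,7}; col 9 has {3,5,6,7,8,9}; box has {2,3,5,7} → only 1 remains.
(7,1) = 2 (sole candidate).
(7,3) = 1 (sole candidate).
(8,2) = 3 (sole candidate).
(8,4) = 2 (sole candidate).
(8,8) = 4 (sole candidate).
(9,3) = 7 (sole candidate).
(9,7) = 1 (sole candidate).
(9,8) = 2 (sole candidate).
(4,9) = 4 (sole candidate).
(7,8) = 9 (sole candidate).
(8,3) = 8 (sole candidate).
(8,6) = 6 (sole candidate).
(8,7) = 7 (sole candidate).
(2,9) = 2 (sole candidate).
(6,8) = 8 (sole candidate).
(5,8) = 6: row 5 has {1,2,4,5,7}; col 8 has {2,4,5,7,8,9}; box has {1,2,3,4,5,7,8} → only 6 remains.
(6,1) = 4 (sole candidate).
(6,7) = 9 (sole candidate).
(2,8) = 3 (sole candidate).
(6,2) = 1 (sole candidate).
(6,3) = 5 (sole candidate).
(6,6) = 7 (sole candidate).
(1,8) = 1 (sole candidate).
(2,1) = 7 (sole candidate).
(2,4) = 8 (sole candidate).
(3,4) = 3 (sole candidate).
(4,2) = 9 (sole candidate).
(4,3) = 3 (sole candidate).
(4,4) = 1 (sole candidate).
(4,6) = 5 (sole candidate).
(5,1) = 8: row 5 has {1,2,4,5,6,7}; col 1 has {1,2,4,5,7,9}; box has {1,2,3,4,5,7,9} → only 8 remains.
(5,5) = 9: row 5 has {1,2,4,5,6,7,8}; col 5 has {1,2,3}; box has {1,2,4,5,6,7} → only 9 remains.
(5,6) = 3: row 5 has {1,2,4,5,6,7,8,9}; col 6 has {1,5,6,7,8}; box has {1,2,4,5,6,7,9} → only 3 remains.

872493561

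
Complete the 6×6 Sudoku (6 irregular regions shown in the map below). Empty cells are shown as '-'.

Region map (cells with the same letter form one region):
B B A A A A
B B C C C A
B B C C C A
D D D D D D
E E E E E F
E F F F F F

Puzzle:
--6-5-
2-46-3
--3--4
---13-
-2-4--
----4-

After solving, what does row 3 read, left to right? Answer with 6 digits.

row 1, column 4 = 2 (sole candidate).
row 1, column 6 = 1 (sole candidate).
row 2, column 5 = 1 (sole candidate).
row 3, column 4 = 5: row 3 has {3,4}; col 4 has {1,2,4,6}; region has {1,3,4,6} → only 5 remains.
row 3, column 5 = 2: row 3 has {3,4,5}; col 5 has {1,3,4,5}; region has {1,3,4,5,6} → only 2 remains.
row 5, column 5 = 6 (sole candidate).
row 5, column 6 = 5 (sole candidate).
row 6, column 4 = 3 (sole candidate).
row 2, column 2 = 5 (sole candidate).
row 5, column 3 = 1 (sole candidate).
row 6, column 1 = 5 (sole candidate).
row 6, column 3 = 2 (sole candidate).
row 6, column 6 = 6 (sole candidate).
row 4, column 3 = 5 (sole candidate).
row 4, column 6 = 2 (sole candidate).
row 5, column 1 = 3 (sole candidate).
row 6, column 2 = 1 (sole candidate).
row 1, column 1 = 4 (sole candidate).
row 1, column 2 = 3 (sole candidate).
row 3, column 2 = 6: row 3 has {2,3,4,5}; col 2 has {1,2,3,5}; region has {2,3,4,5} → only 6 remains.
row 4, column 1 = 6 (sole candidate).
row 4, column 2 = 4 (sole candidate).
row 3, column 1 = 1: row 3 has {2,3,4,5,6}; col 1 has {2,3,4,5,6}; region has {2,3,4,5,6} → only 1 remains.

163524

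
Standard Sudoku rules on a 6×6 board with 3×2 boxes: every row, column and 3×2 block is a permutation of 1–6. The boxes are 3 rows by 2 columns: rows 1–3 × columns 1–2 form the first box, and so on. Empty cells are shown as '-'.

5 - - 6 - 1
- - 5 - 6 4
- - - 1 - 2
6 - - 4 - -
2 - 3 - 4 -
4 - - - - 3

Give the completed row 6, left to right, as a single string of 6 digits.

row 1, column 5 = 3: row 1 has {1,5,6}; col 5 has {4,6}; box has {1,2,4,6} → only 3 remains.
row 3, column 1 = 3: row 3 has {1,2}; col 1 has {2,4,5,6}; box has {5} → only 3 remains.
row 3, column 3 = 4: row 3 has {1,2,3}; col 3 has {3,5}; box has {1,5,6} → only 4 remains.
row 3, column 5 = 5: row 3 has {1,2,3,4}; col 5 has {3,4,6}; box has {1,2,3,4,6} → only 5 remains.
row 4, column 6 = 5: row 4 has {4,6}; col 6 has {1,2,3,4}; box has {3,4} → only 5 remains.
row 5, column 4 = 5: row 5 has {2,3,4}; col 4 has {1,4,6}; box has {3,4} → only 5 remains.
row 5, column 6 = 6: row 5 has {2,3,4,5}; col 6 has {1,2,3,4,5}; box has {3,4,5} → only 6 remains.
row 6, column 4 = 2: row 6 has {3,4}; col 4 has {1,4,5,6}; box has {3,4,5} → only 2 remains.
row 6, column 5 = 1: row 6 has {2,3,4}; col 5 has {3,4,5,6}; box has {3,4,5,6} → only 1 remains.
row 1, column 3 = 2: row 1 has {1,3,5,6}; col 3 has {3,4,5}; box has {1,4,5,6} → only 2 remains.
row 2, column 1 = 1: row 2 has {4,5,6}; col 1 has {2,3,4,5,6}; box has {3,5} → only 1 remains.
row 2, column 2 = 2: row 2 has {1,4,5,6}; col 2 has {}; box has {1,3,5} → only 2 remains.
row 2, column 4 = 3: row 2 has {1,2,4,5,6}; col 4 has {1,2,4,5,6}; box has {1,2,4,5,6} → only 3 remains.
row 3, column 2 = 6: row 3 has {1,2,3,4,5}; col 2 has {2}; box has {1,2,3,5} → only 6 remains.
row 4, column 3 = 1: row 4 has {4,5,6}; col 3 has {2,3,4,5}; box has {2,3,4,5} → only 1 remains.
row 4, column 5 = 2: row 4 has {1,4,5,6}; col 5 has {1,3,4,5,6}; box has {1,3,4,5,6} → only 2 remains.
row 5, column 2 = 1: row 5 has {2,3,4,5,6}; col 2 has {2,6}; box has {2,4,6} → only 1 remains.
row 6, column 2 = 5: row 6 has {1,2,3,4}; col 2 has {1,2,6}; box has {1,2,4,6} → only 5 remains.
row 6, column 3 = 6: row 6 has {1,2,3,4,5}; col 3 has {1,2,3,4,5}; box has {1,2,3,4,5} → only 6 remains.

456213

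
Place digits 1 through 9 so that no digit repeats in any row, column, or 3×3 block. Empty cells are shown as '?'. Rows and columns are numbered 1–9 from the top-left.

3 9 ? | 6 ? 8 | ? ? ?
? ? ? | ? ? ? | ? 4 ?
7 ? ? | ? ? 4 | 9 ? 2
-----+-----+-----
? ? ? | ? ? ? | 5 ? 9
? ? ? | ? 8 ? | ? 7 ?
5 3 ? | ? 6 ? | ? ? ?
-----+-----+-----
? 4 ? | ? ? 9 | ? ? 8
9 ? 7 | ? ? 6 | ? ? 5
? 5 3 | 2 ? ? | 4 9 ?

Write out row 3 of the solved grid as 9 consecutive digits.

r1c3 = 4: in row 1, 4 can only go here (every other open cell in that row sees a 4).
r1c5 = 2: in row 1, 2 can only go here (every other open cell in that row sees a 2).
r1c8 = 5: in row 1, 5 can only go here (every other open cell in that row sees a 5).
r9c1 = 8: in row 9, 8 can only go here (every other open cell in that row sees an 8).
r8c4 = 8: in row 8, 8 can only go here (every other open cell in that row sees an 8).
r8c5 = 4: in row 8, 4 can only go here (every other open cell in that row sees a 4).
r9c9 = 6: in row 9, 6 can only go here (every other open cell in that row sees a 6).
r4c2 = 7: in column 2, 7 can only go here (every other open cell in that column sees a 7).
r2c5 = 9: in column 5, 9 can only go here (every other open cell in that column sees a 9).
r7c7 = 7: in box 9, 7 can only go here (every other open cell in that box sees a 7).
r1c7 = 1: row 1 has {2,3,4,5,6,8,9}; col 7 has {4,5,7,9}; box has {2,4,5,9} → only 1 remains.
r1c9 = 7: row 1 has {1,2,3,4,5,6,8,9}; col 9 has {2,5,6,8,9}; box has {1,2,4,5,9} → only 7 remains.
r2c9 = 3: row 2 has {4,9}; col 9 has {2,5,6,7,8,9}; box has {1,2,4,5,7,9} → only 3 remains.
r9c5 = 7: in column 5, 7 can only go here (every other open cell in that column sees a 7).
r9c6 = 1: row 9 has {2,3,4,5,6,7,8,9}; col 6 has {4,6,8,9}; box has {2,4,6,7,8,9} → only 1 remains.
Singles propagation stalls; r3c5 is still open with candidates {1,3,5}.
  Try r3c5 = 1: this forces r4c5=3; then column 6 has no cell left for 3 — contradiction.
  Try r3c5 = 5: this forces r2c6=7, r6c6=2, r6c7=8, r6c8=1; then column 9 has no cell left for 1 — contradiction.
So r3c5 = 3.
r4c5 = 1 (sole candidate).
r7c5 = 5 (sole candidate).
r7c4 = 3 (sole candidate).
r4c4 = 4 (sole candidate).
r6c9 = 4 (hidden single in row 6).
r5c9 = 1 (sole candidate).
r5c1 = 4 (hidden single in row 5).
r6c3 = 1 (hidden single in row 6).
r6c4 = 9 (hidden single in row 6).
r5c4 = 5 (sole candidate).
r3c4 = 1: row 3 has {2,3,4,7,9}; col 4 has {2,3,4,5,6,8,9}; box has {2,3,4,6,8,9} → only 1 remains.
r2c4 = 7 (sole candidate).
r2c6 = 5 (sole candidate).
r3c3 = 5: in row 3, 5 can only go here (every other open cell in that row sees a 5).
r5c3 = 9 (hidden single in row 5).
r6c6 = 7 (hidden single in row 6).
r4c3 = 8 (hidden single in box 4).
Singles propagation stalls; r3c2 is still open with candidates {6,8}.
  Try r3c2 = 6: this forces r2c3=2, r3c8=8, r5c2=2, r5c6=3, r5c7=6; then r2c7 has no candidate left — contradiction.
So r3c2 = 8.
r3c8 = 6: row 3 has {1,2,3,4,5,7,8,9}; col 8 has {4,5,7,9}; box has {1,2,3,4,5,7,9} → only 6 remains.

785134962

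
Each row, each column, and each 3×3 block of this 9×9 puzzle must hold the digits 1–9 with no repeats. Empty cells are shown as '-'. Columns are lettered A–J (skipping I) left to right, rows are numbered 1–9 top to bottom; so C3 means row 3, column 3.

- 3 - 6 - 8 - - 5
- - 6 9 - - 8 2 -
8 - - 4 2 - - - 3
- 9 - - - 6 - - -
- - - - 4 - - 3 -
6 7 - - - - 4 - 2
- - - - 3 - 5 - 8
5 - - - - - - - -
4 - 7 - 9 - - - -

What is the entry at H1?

F2 = 3 (hidden single in row 2).
C4 = 4 (hidden single in row 4).
H1 = 4: in row 1, 4 can only go here (every other open cell in that row sees a 4).

4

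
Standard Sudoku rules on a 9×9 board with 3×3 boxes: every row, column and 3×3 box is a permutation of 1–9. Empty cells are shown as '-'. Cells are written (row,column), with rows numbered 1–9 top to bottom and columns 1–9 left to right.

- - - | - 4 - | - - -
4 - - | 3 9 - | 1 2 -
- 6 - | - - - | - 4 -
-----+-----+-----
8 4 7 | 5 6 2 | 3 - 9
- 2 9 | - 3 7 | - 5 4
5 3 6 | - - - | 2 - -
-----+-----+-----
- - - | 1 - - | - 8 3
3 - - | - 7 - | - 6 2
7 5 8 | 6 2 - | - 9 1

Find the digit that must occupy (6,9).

8

(2,3) = 5 (sole candidate).
(4,8) = 1 (sole candidate).
(5,1) = 1 (sole candidate).
(5,4) = 8 (sole candidate).
(5,7) = 6 (sole candidate).
(6,5) = 1 (sole candidate).
(6,8) = 7 (sole candidate).
(6,9) = 8: row 6 has {1,2,3,5,6,7}; col 9 has {1,2,3,4,9}; box has {1,2,3,4,5,6,7,9} → only 8 remains.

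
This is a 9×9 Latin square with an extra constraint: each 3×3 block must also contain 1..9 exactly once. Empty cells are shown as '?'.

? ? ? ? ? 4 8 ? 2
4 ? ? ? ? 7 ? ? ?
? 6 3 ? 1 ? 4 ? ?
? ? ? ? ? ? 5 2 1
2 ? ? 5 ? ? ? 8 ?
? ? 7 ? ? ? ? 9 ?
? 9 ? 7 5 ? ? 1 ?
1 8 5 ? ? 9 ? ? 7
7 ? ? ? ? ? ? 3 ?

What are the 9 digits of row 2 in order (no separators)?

r3c8 = 7: in row 3, 7 can only go here (every other open cell in that row sees a 7).
r1c2 = 7: in row 1, 7 can only go here (every other open cell in that row sees a 7).
r1c3 = 1: in row 1, 1 can only go here (every other open cell in that row sees a 1).
r2c7 = 1: in row 2, 1 can only go here (every other open cell in that row sees a 1).
r4c5 = 7: in row 4, 7 can only go here (every other open cell in that row sees a 7).
r5c7 = 7: in row 5, 7 can only go here (every other open cell in that row sees a 7).
r9c9 = 5: in row 9, 5 can only go here (every other open cell in that row sees a 5).
r3c9 = 9: row 3 has {1,3,4,6,7}; col 9 has {1,2,5,7}; box has {1,2,4,7,8} → only 9 remains.
r9c7 = 9: in row 9, 9 can only go here (every other open cell in that row sees a 9).
r3c6 = 5: in column 6, 5 can only go here (every other open cell in that column sees a 5).
r3c1 = 8: row 3 has {1,3,4,5,6,7,9}; col 1 has {1,2,4,7}; box has {1,3,4,6,7} → only 8 remains.
r3c4 = 2: row 3 has {1,3,4,5,6,7,8,9}; col 4 has {5,7}; box has {1,4,5,7} → only 2 remains.
r4c3 = 8: in column 3, 8 can only go here (every other open cell in that column sees an 8).
r6c7 = 3: in column 7, 3 can only go here (every other open cell in that column sees a 3).
r8c8 = 4: in column 8, 4 can only go here (every other open cell in that column sees a 4).
r7c3 = 4: in row 7, 4 can only go here (every other open cell in that row sees a 4).
r9c2 = 2: row 9 has {3,5,7,9}; col 2 has {6,7,8,9}; box has {1,4,5,7,8,9} → only 2 remains.
r9c3 = 6: row 9 has {2,3,5,7,9}; col 3 has {1,3,4,5,7,8}; box has {1,2,4,5,7,8,9} → only 6 remains.
r2c2 = 5: row 2 has {1,4,7}; col 2 has {2,6,7,8,9}; box has {1,3,4,6,7,8} → only 5 remains.
r2c8 = 6: row 2 has {1,4,5,7}; col 8 has {1,2,3,4,7,8,9}; box has {1,2,4,7,8,9} → only 6 remains.
r2c9 = 3: row 2 has {1,4,5,6,7}; col 9 has {1,2,5,7,9}; box has {1,2,4,6,7,8,9} → only 3 remains.
r5c3 = 9: row 5 has {2,5,7,8}; col 3 has {1,3,4,5,6,7,8}; box has {2,7,8} → only 9 remains.
r7c1 = 3: row 7 has {1,4,5,7,9}; col 1 has {1,2,4,7,8}; box has {1,2,4,5,6,7,8,9} → only 3 remains.
r1c1 = 9: row 1 has {1,2,4,7,8}; col 1 has {1,2,3,4,7,8}; box has {1,3,4,5,6,7,8} → only 9 remains.
r1c8 = 5: row 1 has {1,2,4,7,8,9}; col 8 has {1,2,3,4,6,7,8,9}; box has {1,2,3,4,6,7,8,9} → only 5 remains.
r2c3 = 2: row 2 has {1,3,4,5,6,7}; col 3 has {1,3,4,5,6,7,8,9}; box has {1,3,4,5,6,7,8,9} → only 2 remains.
r4c1 = 6: row 4 has {1,2,5,7,8}; col 1 has {1,2,3,4,7,8,9}; box has {2,7,8,9} → only 6 remains.
r4c6 = 3: row 4 has {1,2,5,6,7,8}; col 6 has {4,5,7,9}; box has {5,7} → only 3 remains.
r6c1 = 5: row 6 has {3,7,9}; col 1 has {1,2,3,4,6,7,8,9}; box has {2,6,7,8,9} → only 5 remains.
r4c2 = 4: row 4 has {1,2,3,5,6,7,8}; col 2 has {2,5,6,7,8,9}; box has {2,5,6,7,8,9} → only 4 remains.
r4c4 = 9: row 4 has {1,2,3,4,5,6,7,8}; col 4 has {2,5,7}; box has {3,5,7} → only 9 remains.
r6c2 = 1: row 6 has {3,5,7,9}; col 2 has {2,4,5,6,7,8,9}; box has {2,4,5,6,7,8,9} → only 1 remains.
r2c4 = 8: row 2 has {1,2,3,4,5,6,7}; col 4 has {2,5,7,9}; box has {1,2,4,5,7} → only 8 remains.
r2c5 = 9: row 2 has {1,2,3,4,5,6,7,8}; col 5 has {1,5,7}; box has {1,2,4,5,7,8} → only 9 remains.

452897163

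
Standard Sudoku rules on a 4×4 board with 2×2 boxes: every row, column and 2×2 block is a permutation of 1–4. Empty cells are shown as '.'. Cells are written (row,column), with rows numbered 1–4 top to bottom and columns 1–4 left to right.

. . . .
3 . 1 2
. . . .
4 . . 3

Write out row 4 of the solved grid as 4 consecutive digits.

4123

(1,4) = 4 (sole candidate).
(2,2) = 4 (sole candidate).
(3,4) = 1 (sole candidate).
(4,3) = 2: row 4 has {3,4}; col 3 has {1}; box has {1,3} → only 2 remains.
(1,3) = 3 (sole candidate).
(3,1) = 2 (sole candidate).
(3,2) = 3 (sole candidate).
(3,3) = 4 (sole candidate).
(4,2) = 1: row 4 has {2,3,4}; col 2 has {3,4}; box has {2,3,4} → only 1 remains.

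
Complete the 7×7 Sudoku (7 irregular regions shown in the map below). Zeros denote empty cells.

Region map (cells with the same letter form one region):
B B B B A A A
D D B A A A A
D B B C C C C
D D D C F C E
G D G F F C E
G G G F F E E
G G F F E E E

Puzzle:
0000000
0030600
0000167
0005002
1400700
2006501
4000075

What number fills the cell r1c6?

r2c7 = 4 (sole candidate).
r6c3 = 7 (sole candidate).
r7c5 = 3 (sole candidate).
r1c5 = 2 (sole candidate).
r1c7 = 3 (sole candidate).
r4c5 = 4 (sole candidate).
r4c6 = 3 (sole candidate).
r5c6 = 2 (sole candidate).
r5c7 = 6 (sole candidate).
r6c2 = 3 (sole candidate).
r6c6 = 4 (sole candidate).
r7c2 = 6 (sole candidate).
r3c4 = 4 (sole candidate).
r5c3 = 5 (sole candidate).
r5c4 = 3 (sole candidate).
r3c3 = 2 (sole candidate).
r7c3 = 1 (sole candidate).
r7c4 = 2 (sole candidate).
r3c2 = 5 (sole candidate).
r4c3 = 6 (sole candidate).
r1c3 = 4 (sole candidate).
r3c1 = 3 (sole candidate).
r4c1 = 7 (sole candidate).
r4c2 = 1 (sole candidate).
r1c1 = 6 (sole candidate).
r1c2 = 7 (sole candidate).
r1c4 = 1 (sole candidate).
r1c6 = 5: row 1 has {1,2,3,4,6,7}; col 6 has {2,3,4,6,7}; region has {2,3,4,6} → only 5 remains.

5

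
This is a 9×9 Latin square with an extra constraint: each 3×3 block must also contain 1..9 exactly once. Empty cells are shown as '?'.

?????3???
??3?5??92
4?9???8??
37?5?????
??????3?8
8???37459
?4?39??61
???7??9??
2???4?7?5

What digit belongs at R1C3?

2

R4C9 = 6: row 4 has {3,5,7}; col 9 has {1,2,5,8,9}; box has {3,4,5,8,9} → only 6 remains.
R7C7 = 2: row 7 has {1,3,4,6,9}; col 7 has {3,4,7,8,9}; box has {1,5,6,7,9} → only 2 remains.
R4C7 = 1: row 4 has {3,5,6,7}; col 7 has {2,3,4,7,8,9}; box has {3,4,5,6,8,9} → only 1 remains.
R4C8 = 2: row 4 has {1,3,5,6,7}; col 8 has {5,6,9}; box has {1,3,4,5,6,8,9} → only 2 remains.
R5C8 = 7: row 5 has {3,8}; col 8 has {2,5,6,9}; box has {1,2,3,4,5,6,8,9} → only 7 remains.
R2C7 = 6: row 2 has {2,3,5,9}; col 7 has {1,2,3,4,7,8,9}; box has {2,8,9} → only 6 remains.
R4C3 = 4: row 4 has {1,2,3,5,6,7}; col 3 has {3,9}; box has {3,7,8} → only 4 remains.
R4C5 = 8: row 4 has {1,2,3,4,5,6,7}; col 5 has {3,4,5,9}; box has {3,5,7} → only 8 remains.
R4C6 = 9: row 4 has {1,2,3,4,5,6,7,8}; col 6 has {3,7}; box has {3,5,7,8} → only 9 remains.
R1C7 = 5: row 1 has {3}; col 7 has {1,2,3,4,6,7,8,9}; box has {2,6,8,9} → only 5 remains.
R1C4 = 9: in row 1, 9 can only go here (every other open cell in that row sees a 9).
R2C1 = 7: in row 2, 7 can only go here (every other open cell in that row sees a 7).
R7C1 = 5: row 7 has {1,2,3,4,6,9}; col 1 has {2,3,4,7,8}; box has {2,4} → only 5 remains.
R7C6 = 8: row 7 has {1,2,3,4,5,6,9}; col 6 has {3,7,9}; box has {3,4,7,9} → only 8 remains.
R7C3 = 7: row 7 has {1,2,3,4,5,6,8,9}; col 3 has {3,4,9}; box has {2,4,5} → only 7 remains.
R3C2 = 5: in row 3, 5 can only go here (every other open cell in that row sees a 5).
R5C3 = 5: in row 5, 5 can only go here (every other open cell in that row sees a 5).
R8C6 = 5: in row 8, 5 can only go here (every other open cell in that row sees a 5).
R8C5 = 2: in row 8, 2 can only go here (every other open cell in that row sees a 2).
R9C2 = 9: in row 9, 9 can only go here (every other open cell in that row sees a 9).
R5C1 = 9: in row 5, 9 can only go here (every other open cell in that row sees a 9).
R9C8 = 3: in row 9, 3 can only go here (every other open cell in that row sees a 3).
R3C8 = 1: row 3 has {4,5,8,9}; col 8 has {2,3,5,6,7,9}; box has {2,5,6,8,9} → only 1 remains.
R8C9 = 4: row 8 has {2,5,7,9}; col 9 has {1,2,5,6,8,9}; box has {1,2,3,5,6,7,9} → only 4 remains.
R1C8 = 4: row 1 has {3,5,9}; col 8 has {1,2,3,5,6,7,9}; box has {1,2,5,6,8,9} → only 4 remains.
R1C9 = 7: row 1 has {3,4,5,9}; col 9 has {1,2,4,5,6,8,9}; box has {1,2,4,5,6,8,9} → only 7 remains.
R3C9 = 3: row 3 has {1,4,5,8,9}; col 9 has {1,2,4,5,6,7,8,9}; box has {1,2,4,5,6,7,8,9} → only 3 remains.
R8C8 = 8: row 8 has {2,4,5,7,9}; col 8 has {1,2,3,4,5,6,7,9}; box has {1,2,3,4,5,6,7,9} → only 8 remains.
R3C5 = 7: in row 3, 7 can only go here (every other open cell in that row sees a 7).
R8C2 = 3: in row 8, 3 can only go here (every other open cell in that row sees a 3).
R9C3 = 8: in row 9, 8 can only go here (every other open cell in that row sees an 8).
R1C2 = 8: in row 1, 8 can only go here (every other open cell in that row sees an 8).
R2C2 = 1: row 2 has {2,3,5,6,7,9}; col 2 has {3,4,5,7,8,9}; box has {3,4,5,7,8,9} → only 1 remains.
R2C6 = 4: row 2 has {1,2,3,5,6,7,9}; col 6 has {3,5,7,8,9}; box has {3,5,7,9} → only 4 remains.
R1C1 = 6: row 1 has {3,4,5,7,8,9}; col 1 has {2,3,4,5,7,8,9}; box has {1,3,4,5,7,8,9} → only 6 remains.
R1C3 = 2: row 1 has {3,4,5,6,7,8,9}; col 3 has {3,4,5,7,8,9}; box has {1,3,4,5,6,7,8,9} → only 2 remains.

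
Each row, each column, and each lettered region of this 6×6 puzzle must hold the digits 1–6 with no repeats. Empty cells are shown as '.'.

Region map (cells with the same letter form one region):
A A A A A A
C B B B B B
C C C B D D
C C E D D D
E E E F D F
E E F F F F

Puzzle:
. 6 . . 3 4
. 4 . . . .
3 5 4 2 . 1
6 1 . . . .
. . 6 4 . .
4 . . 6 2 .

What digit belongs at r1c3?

r2c1 = 2: row 2 has {4}; col 1 has {3,4,6}; region has {1,3,4,5,6} → only 2 remains.
r3c5 = 6: row 3 has {1,2,3,4,5}; col 5 has {2,3}; region has {1} → only 6 remains.
r5c5 = 5: row 5 has {4,6}; col 5 has {2,3,6}; region has {1,6} → only 5 remains.
r5c6 = 3: row 5 has {4,5,6}; col 6 has {1,4}; region has {2,4,6} → only 3 remains.
r6c2 = 3: row 6 has {2,4,6}; col 2 has {1,4,5,6}; region has {4,6} → only 3 remains.
r6c6 = 5: row 6 has {2,3,4,6}; col 6 has {1,3,4}; region has {2,3,4,6} → only 5 remains.
r2c5 = 1: row 2 has {2,4}; col 5 has {2,3,5,6}; region has {2,4} → only 1 remains.
r2c6 = 6: row 2 has {1,2,4}; col 6 has {1,3,4,5}; region has {1,2,4} → only 6 remains.
r4c4 = 3: row 4 has {1,6}; col 4 has {2,4,6}; region has {1,5,6} → only 3 remains.
r4c5 = 4: row 4 has {1,3,6}; col 5 has {1,2,3,5,6}; region has {1,3,5,6} → only 4 remains.
r4c6 = 2: row 4 has {1,3,4,6}; col 6 has {1,3,4,5,6}; region has {1,3,4,5,6} → only 2 remains.
r5c1 = 1: row 5 has {3,4,5,6}; col 1 has {2,3,4,6}; region has {3,4,6} → only 1 remains.
r5c2 = 2: row 5 has {1,3,4,5,6}; col 2 has {1,3,4,5,6}; region has {1,3,4,6} → only 2 remains.
r6c3 = 1: row 6 has {2,3,4,5,6}; col 3 has {4,6}; region has {2,3,4,5,6} → only 1 remains.
r1c1 = 5: row 1 has {3,4,6}; col 1 has {1,2,3,4,6}; region has {3,4,6} → only 5 remains.
r1c3 = 2: row 1 has {3,4,5,6}; col 3 has {1,4,6}; region has {3,4,5,6} → only 2 remains.

2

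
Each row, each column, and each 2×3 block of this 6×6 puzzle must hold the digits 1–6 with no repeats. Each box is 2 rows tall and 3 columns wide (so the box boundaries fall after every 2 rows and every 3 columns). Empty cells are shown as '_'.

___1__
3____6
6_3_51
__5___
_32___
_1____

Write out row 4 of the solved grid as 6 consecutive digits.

145362

r2c3 = 1 (hidden single in row 2).
r4c1 = 1: in row 4, 1 can only go here (every other open cell in that row sees a 1).
r5c5 = 1 (hidden single in row 5).
r5c4 = 6 (hidden single in row 5).
r4c5 = 6: in row 4, 6 can only go here (every other open cell in that row sees a 6).
r6c3 = 6 (hidden single in row 6).
r1c3 = 4 (sole candidate).
r1c2 = 6 (hidden single in row 1).
r1c1 = 2 (hidden single in column 1).
r1c5 = 3 (sole candidate).
r1c6 = 5 (sole candidate).
r2c2 = 5 (sole candidate).
r5c6 = 4 (sole candidate).
r6c5 = 2 (sole candidate).
r6c6 = 3 (sole candidate).
r2c5 = 4 (sole candidate).
r4c6 = 2: row 4 has {1,5,6}; col 6 has {1,3,4,5,6}; box has {1,5,6} → only 2 remains.
r5c1 = 5 (sole candidate).
r6c1 = 4 (sole candidate).
r6c4 = 5 (sole candidate).
r2c4 = 2 (sole candidate).
r3c4 = 4 (sole candidate).
r4c2 = 4: row 4 has {1,2,5,6}; col 2 has {1,3,5,6}; box has {1,3,5,6} → only 4 remains.
r4c4 = 3: row 4 has {1,2,4,5,6}; col 4 has {1,2,4,5,6}; box has {1,2,4,5,6} → only 3 remains.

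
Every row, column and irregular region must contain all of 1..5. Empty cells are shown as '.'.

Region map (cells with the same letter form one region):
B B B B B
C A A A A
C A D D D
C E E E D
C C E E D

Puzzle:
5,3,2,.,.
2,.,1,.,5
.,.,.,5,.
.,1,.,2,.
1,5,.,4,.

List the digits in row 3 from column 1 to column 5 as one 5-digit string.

32451

R1C4 = 1 (sole candidate).
R1C5 = 4 (sole candidate).
R2C2 = 4 (sole candidate).
R2C4 = 3 (sole candidate).
R3C2 = 2: row 3 has {5}; col 2 has {1,3,4,5}; region has {1,3,4,5} → only 2 remains.
R4C5 = 3 (sole candidate).
R5C3 = 3 (sole candidate).
R5C5 = 2 (sole candidate).
R3C3 = 4: row 3 has {2,5}; col 3 has {1,2,3}; region has {2,3,5} → only 4 remains.
R3C5 = 1: row 3 has {2,4,5}; col 5 has {2,3,4,5}; region has {2,3,4,5} → only 1 remains.
R4C1 = 4 (sole candidate).
R4C3 = 5 (sole candidate).
R3C1 = 3: row 3 has {1,2,4,5}; col 1 has {1,2,4,5}; region has {1,2,4,5} → only 3 remains.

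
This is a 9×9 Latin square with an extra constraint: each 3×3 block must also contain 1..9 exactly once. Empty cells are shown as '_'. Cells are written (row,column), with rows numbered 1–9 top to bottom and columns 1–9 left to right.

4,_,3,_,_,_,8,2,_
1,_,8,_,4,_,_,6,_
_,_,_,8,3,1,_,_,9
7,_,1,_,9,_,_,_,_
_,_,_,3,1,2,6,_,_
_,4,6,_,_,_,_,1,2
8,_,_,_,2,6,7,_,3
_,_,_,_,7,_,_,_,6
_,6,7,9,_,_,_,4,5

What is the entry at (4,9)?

(2,9) = 7: row 2 has {1,4,6,8}; col 9 has {2,3,5,6,9}; box has {2,6,8,9} → only 7 remains.
(3,8) = 5: row 3 has {1,3,8,9}; col 8 has {1,2,4,6}; box has {2,6,7,8,9} → only 5 remains.
(7,8) = 9: row 7 has {2,3,6,7,8}; col 8 has {1,2,4,5,6}; box has {3,4,5,6,7} → only 9 remains.
(8,8) = 8: row 8 has {6,7}; col 8 has {1,2,4,5,6,9}; box has {3,4,5,6,7,9} → only 8 remains.
(9,5) = 8: row 9 has {4,5,6,7,9}; col 5 has {1,2,3,4,7,9}; box has {2,6,7,9} → only 8 remains.
(9,6) = 3: row 9 has {4,5,6,7,8,9}; col 6 has {1,2,6}; box has {2,6,7,8,9} → only 3 remains.
(1,9) = 1: row 1 has {2,3,4,8}; col 9 has {2,3,5,6,7,9}; box has {2,5,6,7,8,9} → only 1 remains.
(2,7) = 3: row 2 has {1,4,6,7,8}; col 7 has {6,7,8}; box has {1,2,5,6,7,8,9} → only 3 remains.
(3,3) = 2: row 3 has {1,3,5,8,9}; col 3 has {1,3,6,7,8}; box has {1,3,4,8} → only 2 remains.
(3,7) = 4: row 3 has {1,2,3,5,8,9}; col 7 has {3,6,7,8}; box has {1,2,3,5,6,7,8,9} → only 4 remains.
(4,7) = 5: row 4 has {1,7,9}; col 7 has {3,4,6,7,8}; box has {1,2,6} → only 5 remains.
(4,8) = 3: row 4 has {1,5,7,9}; col 8 has {1,2,4,5,6,8,9}; box has {1,2,5,6} → only 3 remains.
(5,8) = 7: row 5 has {1,2,3,6}; col 8 has {1,2,3,4,5,6,8,9}; box has {1,2,3,5,6} → only 7 remains.
(6,5) = 5: row 6 has {1,2,4,6}; col 5 has {1,2,3,4,7,8,9}; box has {1,2,3,9} → only 5 remains.
(6,7) = 9: row 6 has {1,2,4,5,6}; col 7 has {3,4,5,6,7,8}; box has {1,2,3,5,6,7} → only 9 remains.
(9,1) = 2: row 9 has {3,4,5,6,7,8,9}; col 1 has {1,4,7,8}; box has {6,7,8} → only 2 remains.
(9,7) = 1: row 9 has {2,3,4,5,6,7,8,9}; col 7 has {3,4,5,6,7,8,9}; box has {3,4,5,6,7,8,9} → only 1 remains.
(1,5) = 6: row 1 has {1,2,3,4,8}; col 5 has {1,2,3,4,5,7,8,9}; box has {1,3,4,8} → only 6 remains.
(3,1) = 6: row 3 has {1,2,3,4,5,8,9}; col 1 has {1,2,4,7,8}; box has {1,2,3,4,8} → only 6 remains.
(3,2) = 7: row 3 has {1,2,3,4,5,6,8,9}; col 2 has {4,6}; box has {1,2,3,4,6,8} → only 7 remains.
(6,1) = 3: row 6 has {1,2,4,5,6,9}; col 1 has {1,2,4,6,7,8}; box has {1,4,6,7} → only 3 remains.
(6,4) = 7: row 6 has {1,2,3,4,5,6,9}; col 4 has {3,8,9}; box has {1,2,3,5,9} → only 7 remains.
(6,6) = 8: row 6 has {1,2,3,4,5,6,7,9}; col 6 has {1,2,3,6}; box has {1,2,3,5,7,9} → only 8 remains.
(8,7) = 2: row 8 has {6,7,8}; col 7 has {1,3,4,5,6,7,8,9}; box has {1,3,4,5,6,7,8,9} → only 2 remains.
(1,4) = 5: row 1 has {1,2,3,4,6,8}; col 4 has {3,7,8,9}; box has {1,3,4,6,8} → only 5 remains.
(2,4) = 2: row 2 has {1,3,4,6,7,8}; col 4 has {3,5,7,8,9}; box has {1,3,4,5,6,8} → only 2 remains.
(2,6) = 9: row 2 has {1,2,3,4,6,7,8}; col 6 has {1,2,3,6,8}; box has {1,2,3,4,5,6,8} → only 9 remains.
(4,6) = 4: row 4 has {1,3,5,7,9}; col 6 has {1,2,3,6,8,9}; box has {1,2,3,5,7,8,9} → only 4 remains.
(4,9) = 8: row 4 has {1,3,4,5,7,9}; col 9 has {1,2,3,5,6,7,9}; box has {1,2,3,5,6,7,9} → only 8 remains.

8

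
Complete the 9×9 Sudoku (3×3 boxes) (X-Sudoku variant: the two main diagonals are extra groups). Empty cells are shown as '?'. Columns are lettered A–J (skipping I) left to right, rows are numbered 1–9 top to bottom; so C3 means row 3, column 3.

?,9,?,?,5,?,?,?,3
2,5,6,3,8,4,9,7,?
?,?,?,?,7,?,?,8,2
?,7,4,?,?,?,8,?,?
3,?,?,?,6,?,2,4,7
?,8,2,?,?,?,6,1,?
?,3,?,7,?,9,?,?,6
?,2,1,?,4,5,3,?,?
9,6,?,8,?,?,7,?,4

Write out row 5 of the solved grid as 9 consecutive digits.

H1 = 6: row 1 has {3,5,9}; col 8 has {1,4,7,8}; box has {2,3,7,8,9} → only 6 remains.
J2 = 1: row 2 has {2,3,4,5,6,7,8,9}; col 9 has {2,3,4,6,7}; box has {2,3,6,7,8,9} → only 1 remains.
C3 = 3: row 3 has {2,7,8}; col 3 has {1,2,4,6}; box has {2,5,6,9}; main diagonal has {4,5,6} → only 3 remains.
F4 = 1: row 4 has {4,7,8}; col 6 has {4,5,9}; box has {6}; anti-diagonal has {2,3,6,7,9} → only 1 remains.
B5 = 1: row 5 has {2,3,4,6,7}; col 2 has {2,3,5,6,7,8,9}; box has {2,3,4,7,8} → only 1 remains.
F5 = 8: row 5 has {1,2,3,4,6,7}; col 6 has {1,4,5,9}; box has {1,6} → only 8 remains.
A6 = 5: row 6 has {1,2,6,8}; col 1 has {2,3,9}; box has {1,2,3,4,7,8} → only 5 remains.
D6 = 4: row 6 has {1,2,5,6,8}; col 4 has {3,7,8}; box has {1,6,8}; anti-diagonal has {1,2,3,6,7,9} → only 4 remains.
F6 = 7: row 6 has {1,2,4,5,6,8}; col 6 has {1,4,5,8,9}; box has {1,4,6,8}; main diagonal has {3,4,5,6} → only 7 remains.
J6 = 9: row 6 has {1,2,4,5,6,7,8}; col 9 has {1,2,3,4,6,7}; box has {1,2,4,6,7,8} → only 9 remains.
G7 = 1: row 7 has {3,6,7,9}; col 7 has {2,3,6,7,8,9}; box has {3,4,6,7}; main diagonal has {3,4,5,6,7} → only 1 remains.
D8 = 6: row 8 has {1,2,3,4,5}; col 4 has {3,4,7,8}; box has {4,5,7,8,9} → only 6 remains.
H8 = 9: row 8 has {1,2,3,4,5,6}; col 8 has {1,4,6,7,8}; box has {1,3,4,6,7}; main diagonal has {1,3,4,5,6,7} → only 9 remains.
J8 = 8: row 8 has {1,2,3,4,5,6,9}; col 9 has {1,2,3,4,6,7,9}; box has {1,3,4,6,7,9} → only 8 remains.
C9 = 5: row 9 has {4,6,7,8,9}; col 3 has {1,2,3,4,6}; box has {1,2,3,6,9} → only 5 remains.
H9 = 2: row 9 has {4,5,6,7,8,9}; col 8 has {1,4,6,7,8,9}; box has {1,3,4,6,7,8,9} → only 2 remains.
A1 = 8: row 1 has {3,5,6,9}; col 1 has {2,3,5,9}; box has {2,3,5,6,9}; main diagonal has {1,3,4,5,6,7,9} → only 8 remains.
C1 = 7: row 1 has {3,5,6,8,9}; col 3 has {1,2,3,4,5,6}; box has {2,3,5,6,8,9} → only 7 remains.
F1 = 2: row 1 has {3,5,6,7,8,9}; col 6 has {1,4,5,7,8,9}; box has {3,4,5,7,8} → only 2 remains.
G1 = 4: row 1 has {2,3,5,6,7,8,9}; col 7 has {1,2,3,6,7,8,9}; box has {1,2,3,6,7,8,9} → only 4 remains.
B3 = 4: row 3 has {2,3,7,8}; col 2 has {1,2,3,5,6,7,8,9}; box has {2,3,5,6,7,8,9} → only 4 remains.
F3 = 6: row 3 has {2,3,4,7,8}; col 6 has {1,2,4,5,7,8,9}; box has {2,3,4,5,7,8} → only 6 remains.
G3 = 5: row 3 has {2,3,4,6,7,8}; col 7 has {1,2,3,4,6,7,8,9}; box has {1,2,3,4,6,7,8,9}; anti-diagonal has {1,2,3,4,6,7,9} → only 5 remains.
A4 = 6: row 4 has {1,4,7,8}; col 1 has {2,3,5,8,9}; box has {1,2,3,4,5,7,8} → only 6 remains.
D4 = 2: row 4 has {1,4,6,7,8}; col 4 has {3,4,6,7,8}; box has {1,4,6,7,8}; main diagonal has {1,3,4,5,6,7,8,9} → only 2 remains.
J4 = 5: row 4 has {1,2,4,6,7,8}; col 9 has {1,2,3,4,6,7,8,9}; box has {1,2,4,6,7,8,9} → only 5 remains.
C5 = 9: row 5 has {1,2,3,4,6,7,8}; col 3 has {1,2,3,4,5,6,7}; box has {1,2,3,4,5,6,7,8} → only 9 remains.
D5 = 5: row 5 has {1,2,3,4,6,7,8,9}; col 4 has {2,3,4,6,7,8}; box has {1,2,4,6,7,8} → only 5 remains.

319568247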